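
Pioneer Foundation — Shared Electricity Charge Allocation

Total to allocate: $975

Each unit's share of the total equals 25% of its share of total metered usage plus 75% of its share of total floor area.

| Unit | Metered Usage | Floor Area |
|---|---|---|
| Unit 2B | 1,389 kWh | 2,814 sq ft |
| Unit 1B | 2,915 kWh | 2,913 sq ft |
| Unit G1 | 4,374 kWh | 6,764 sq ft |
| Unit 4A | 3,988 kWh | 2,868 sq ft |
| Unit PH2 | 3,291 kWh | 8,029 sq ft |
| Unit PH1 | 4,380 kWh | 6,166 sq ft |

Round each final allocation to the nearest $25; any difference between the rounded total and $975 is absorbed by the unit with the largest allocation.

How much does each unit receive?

Unit 2B: $75 | Unit 1B: $100 | Unit G1: $225 | Unit 4A: $125 | Unit PH2: $250 | Unit PH1: $200

Metered usage total 20,337; floor area total 29,554.
Blended shares (25% metered usage + 75% floor area): Unit 2B 0.0885; Unit 1B 0.1098; Unit G1 0.2254; Unit 4A 0.1218; Unit PH2 0.2442; Unit PH1 0.2103.
Pro-rata amounts: Unit 2B 86.27; Unit 1B 107.01; Unit G1 219.79; Unit 4A 118.76; Unit PH2 238.10; Unit PH1 205.06.
After rounding ($25): Unit 2B $75; Unit 1B $100; Unit G1 $225; Unit 4A $125; Unit PH2 $250; Unit PH1 $200. Sum = $975.
Sum already equals the total — no adjustment.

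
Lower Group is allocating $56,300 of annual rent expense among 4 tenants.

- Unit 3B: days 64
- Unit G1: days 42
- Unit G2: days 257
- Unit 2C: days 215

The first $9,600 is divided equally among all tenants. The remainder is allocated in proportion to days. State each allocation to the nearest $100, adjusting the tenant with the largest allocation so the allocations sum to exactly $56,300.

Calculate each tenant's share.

Unit 3B: $7,600 · Unit G1: $5,800 · Unit G2: $23,100 · Unit 2C: $19,800

First tranche $9,600 split equally: $2,400 each.
Remainder $46,700 by days (total 578): Unit 3B 5,170.93 → $5,200; Unit G1 3,393.43 → $3,400; Unit G2 20,764.53 → $20,800; Unit 2C 17,371.11 → $17,400.
Rounding difference −$100 on remainder applied to Unit G2.
Totals: Unit 3B $2,400 + $5,200 = $7,600; Unit G1 $2,400 + $3,400 = $5,800; Unit G2 $2,400 + $20,700 = $23,100; Unit 2C $2,400 + $17,400 = $19,800.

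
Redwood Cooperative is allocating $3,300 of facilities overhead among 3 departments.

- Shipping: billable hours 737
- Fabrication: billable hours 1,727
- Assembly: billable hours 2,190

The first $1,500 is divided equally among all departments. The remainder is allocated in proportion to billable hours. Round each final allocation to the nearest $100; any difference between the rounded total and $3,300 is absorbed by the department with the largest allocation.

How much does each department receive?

Shipping: $800 | Fabrication: $1,200 | Assembly: $1,300

First tranche $1,500 split equally: $500 each.
Remainder $1,800 by billable hours (total 4,654): Shipping 285.05 → $300; Fabrication 667.94 → $700; Assembly 847.01 → $800.
Totals: Shipping $500 + $300 = $800; Fabrication $500 + $700 = $1,200; Assembly $500 + $800 = $1,300.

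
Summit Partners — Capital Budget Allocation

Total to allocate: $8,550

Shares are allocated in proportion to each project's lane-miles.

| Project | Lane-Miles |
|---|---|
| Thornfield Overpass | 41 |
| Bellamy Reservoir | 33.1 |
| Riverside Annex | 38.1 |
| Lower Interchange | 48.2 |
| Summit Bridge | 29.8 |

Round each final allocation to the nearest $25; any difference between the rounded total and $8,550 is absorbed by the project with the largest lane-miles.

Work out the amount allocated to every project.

Combined lane-miles = 190.2.
Unrounded shares: Thornfield Overpass 41/190.2 × $8,550 = 1,843.06; Bellamy Reservoir 33.1/190.2 × $8,550 = 1,487.93; Riverside Annex 38.1/190.2 × $8,550 = 1,712.70; Lower Interchange 48.2/190.2 × $8,550 = 2,166.72; Summit Bridge 29.8/190.2 × $8,550 = 1,339.59.
After rounding ($25): Thornfield Overpass $1,850; Bellamy Reservoir $1,500; Riverside Annex $1,725; Lower Interchange $2,175; Summit Bridge $1,350. Sum = $8,600.
Difference $8,550 − $8,600 = −$50 applied to largest lane-miles (Lower Interchange): Lower Interchange becomes $2,125.

Thornfield Overpass: $1,850 · Bellamy Reservoir: $1,500 · Riverside Annex: $1,725 · Lower Interchange: $2,125 · Summit Bridge: $1,350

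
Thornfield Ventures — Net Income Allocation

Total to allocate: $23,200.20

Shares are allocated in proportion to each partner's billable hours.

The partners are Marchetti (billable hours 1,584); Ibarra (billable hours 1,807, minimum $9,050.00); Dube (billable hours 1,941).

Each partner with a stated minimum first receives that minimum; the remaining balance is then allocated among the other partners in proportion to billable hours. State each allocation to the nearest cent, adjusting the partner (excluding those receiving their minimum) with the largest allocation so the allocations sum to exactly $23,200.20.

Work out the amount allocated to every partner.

Fund the minimums — Ibarra $9,050.00. Residual $14,150.20.
Residual split over remaining billable hours 3,525: Marchetti 6,358.5580 → $6,358.56; Dube 7,791.6420 → $7,791.64.

Marchetti: $6,358.56 · Ibarra: $9,050.00 · Dube: $7,791.64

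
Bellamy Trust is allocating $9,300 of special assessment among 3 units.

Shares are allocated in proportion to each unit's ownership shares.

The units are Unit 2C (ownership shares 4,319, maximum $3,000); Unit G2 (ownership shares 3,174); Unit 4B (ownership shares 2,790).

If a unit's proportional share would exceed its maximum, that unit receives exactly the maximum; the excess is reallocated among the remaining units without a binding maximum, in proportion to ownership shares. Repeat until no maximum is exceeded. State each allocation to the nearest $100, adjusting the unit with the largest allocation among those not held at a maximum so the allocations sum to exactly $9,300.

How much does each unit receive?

Ownership shares total: 10,283.
Pro-rata shares before constraints: Unit 2C 3,906.13; Unit G2 2,870.58; Unit 4B 2,523.29.
Cap binds for Unit 2C ($3,000); residual $6,300 reallocated over remaining ownership shares 5,964.
Shares after redistribution: Unit G2 3,352.82 → $3,400; Unit 4B 2,947.18 → $2,900.

Unit 2C: $3,000; Unit G2: $3,400; Unit 4B: $2,900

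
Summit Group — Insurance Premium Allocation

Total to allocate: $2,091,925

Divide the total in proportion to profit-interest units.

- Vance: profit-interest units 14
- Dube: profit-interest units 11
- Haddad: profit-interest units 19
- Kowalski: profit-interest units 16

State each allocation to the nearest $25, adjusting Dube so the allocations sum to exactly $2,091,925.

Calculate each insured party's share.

Vance: $488,125 · Dube: $383,500 · Haddad: $662,450 · Kowalski: $557,850

Sum of profit-interest units: 60.
Raw shares: Vance 14/60 × $2,091,925 = 488,115.83; Dube 11/60 × $2,091,925 = 383,519.58; Haddad 19/60 × $2,091,925 = 662,442.92; Kowalski 16/60 × $2,091,925 = 557,846.67.
At nearest $25: Vance $488,125; Dube $383,525; Haddad $662,450; Kowalski $557,850. Sum = $2,091,950.
Difference $2,091,925 − $2,091,950 = −$25 applied to Dube: Dube becomes $383,500.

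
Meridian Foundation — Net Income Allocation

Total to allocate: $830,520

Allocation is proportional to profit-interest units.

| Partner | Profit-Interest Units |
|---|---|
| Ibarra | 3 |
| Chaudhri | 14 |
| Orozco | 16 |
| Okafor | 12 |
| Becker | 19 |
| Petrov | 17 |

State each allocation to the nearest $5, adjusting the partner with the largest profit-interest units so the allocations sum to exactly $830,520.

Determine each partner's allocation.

Sum of profit-interest units: 3 + 14 + 16 + 12 + 19 + 17 = 81.
Proportional shares: Ibarra 30,760.00; Chaudhri 143,546.67; Orozco 164,053.33; Okafor 123,040.00; Becker 194,813.33; Petrov 174,306.67.
After rounding ($5): Ibarra $30,760; Chaudhri $143,545; Orozco $164,055; Okafor $123,040; Becker $194,815; Petrov $174,305. Sum = $830,520.
Sum already equals the total — no adjustment.

Ibarra: $30,760 | Chaudhri: $143,545 | Orozco: $164,055 | Okafor: $123,040 | Becker: $194,815 | Petrov: $174,305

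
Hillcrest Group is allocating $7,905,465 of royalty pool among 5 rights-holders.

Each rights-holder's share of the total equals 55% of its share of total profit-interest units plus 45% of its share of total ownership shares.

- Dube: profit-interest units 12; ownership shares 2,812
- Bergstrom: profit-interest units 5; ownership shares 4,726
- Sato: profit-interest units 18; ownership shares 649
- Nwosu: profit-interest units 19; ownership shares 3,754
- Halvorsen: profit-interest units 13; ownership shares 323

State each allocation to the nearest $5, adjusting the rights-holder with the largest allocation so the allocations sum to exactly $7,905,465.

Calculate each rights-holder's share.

Totals — profit-interest units 67, ownership shares 12,264.
Composite weights (55% profit-interest units + 45% ownership shares): Dube 0.2017; Bergstrom 0.2145; Sato 0.1716; Nwosu 0.2937; Halvorsen 0.1186.
Raw shares: Dube 1,594,433.49; Bergstrom 1,695,364.57; Sato 1,356,378.54; Nwosu 2,321,951.82; Halvorsen 937,336.59.
After rounding ($5): Dube $1,594,435; Bergstrom $1,695,365; Sato $1,356,380; Nwosu $2,321,950; Halvorsen $937,335. Sum = $7,905,465.
Rounded total matches; no reconciliation needed.

Dube: $1,594,435; Bergstrom: $1,695,365; Sato: $1,356,380; Nwosu: $2,321,950; Halvorsen: $937,335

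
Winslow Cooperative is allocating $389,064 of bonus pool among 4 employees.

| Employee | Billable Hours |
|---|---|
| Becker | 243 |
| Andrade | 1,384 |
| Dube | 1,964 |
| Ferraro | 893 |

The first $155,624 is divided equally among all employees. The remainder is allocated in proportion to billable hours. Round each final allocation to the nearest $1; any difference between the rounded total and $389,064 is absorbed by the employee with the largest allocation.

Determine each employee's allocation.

$155,624 shared equally gives $38,906 per employee.
Remainder $233,440 by billable hours (total 4,484): Becker 12,650.74 → $12,651; Andrade 72,051.95 → $72,052; Dube 102,247.14 → $102,247; Ferraro 46,490.17 → $46,490.
Totals: Becker $38,906 + $12,651 = $51,557; Andrade $38,906 + $72,052 = $110,958; Dube $38,906 + $102,247 = $141,153; Ferraro $38,906 + $46,490 = $85,396.

Becker: $51,557 · Andrade: $110,958 · Dube: $141,153 · Ferraro: $85,396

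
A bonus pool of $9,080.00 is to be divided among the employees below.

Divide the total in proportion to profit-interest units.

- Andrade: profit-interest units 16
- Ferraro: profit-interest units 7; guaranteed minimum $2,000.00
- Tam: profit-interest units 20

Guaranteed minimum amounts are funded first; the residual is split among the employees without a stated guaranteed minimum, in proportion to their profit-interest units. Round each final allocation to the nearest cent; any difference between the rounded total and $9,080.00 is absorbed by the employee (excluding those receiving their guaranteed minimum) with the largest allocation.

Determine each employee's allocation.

Guaranteed amounts: Ferraro $2,000.00. Balance $7,080.00.
Balance split over remaining profit-interest units 36: Andrade 3,146.6667 → $3,146.67; Tam 3,933.3333 → $3,933.33.

Andrade: $3,146.67 | Ferraro: $2,000.00 | Tam: $3,933.33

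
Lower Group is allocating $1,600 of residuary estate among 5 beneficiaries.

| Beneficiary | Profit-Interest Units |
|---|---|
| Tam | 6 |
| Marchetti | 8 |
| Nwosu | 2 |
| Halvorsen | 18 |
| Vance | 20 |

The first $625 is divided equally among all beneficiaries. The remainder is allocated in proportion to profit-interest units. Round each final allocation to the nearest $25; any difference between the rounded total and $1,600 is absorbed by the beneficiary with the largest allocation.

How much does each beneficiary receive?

Tam: $225 · Marchetti: $275 · Nwosu: $150 · Halvorsen: $450 · Vance: $500

$625 shared equally gives $125 per beneficiary.
Remainder $975 by profit-interest units (total 54): Tam 108.33 → $100; Marchetti 144.44 → $150; Nwosu 36.11 → $25; Halvorsen 325.00 → $325; Vance 361.11 → $350.
Rounding difference +$25 on remainder applied to Vance.
Totals: Tam $125 + $100 = $225; Marchetti $125 + $150 = $275; Nwosu $125 + $25 = $150; Halvorsen $125 + $325 = $450; Vance $125 + $375 = $500.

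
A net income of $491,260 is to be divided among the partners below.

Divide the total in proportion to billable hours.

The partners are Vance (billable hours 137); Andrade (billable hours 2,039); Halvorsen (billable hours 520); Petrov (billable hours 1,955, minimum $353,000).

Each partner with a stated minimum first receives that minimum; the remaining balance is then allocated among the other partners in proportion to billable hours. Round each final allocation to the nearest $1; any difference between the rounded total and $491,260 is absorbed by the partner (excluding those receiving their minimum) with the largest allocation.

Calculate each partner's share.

Fund the minimums — Petrov $353,000. Balance $138,260.
Balance split over remaining billable hours 2,696: Vance 7,025.82 → $7,026; Andrade 104,566.82 → $104,567; Halvorsen 26,667.36 → $26,667.

Vance: $7,026 | Andrade: $104,567 | Halvorsen: $26,667 | Petrov: $353,000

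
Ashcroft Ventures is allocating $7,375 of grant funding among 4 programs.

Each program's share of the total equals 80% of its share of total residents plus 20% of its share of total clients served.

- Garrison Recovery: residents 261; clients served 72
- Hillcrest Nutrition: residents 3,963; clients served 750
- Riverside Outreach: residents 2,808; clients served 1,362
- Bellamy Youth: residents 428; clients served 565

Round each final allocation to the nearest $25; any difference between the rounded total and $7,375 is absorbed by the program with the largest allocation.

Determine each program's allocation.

Totals — residents 7,460, clients served 2,749.
Blended shares (80% residents + 20% clients served): Garrison Recovery 0.0332; Hillcrest Nutrition 0.4796; Riverside Outreach 0.4002; Bellamy Youth 0.0870.
Unrounded shares: Garrison Recovery 245.05; Hillcrest Nutrition 3,536.70; Riverside Outreach 2,951.60; Bellamy Youth 641.65.
At nearest $25: Garrison Recovery $250; Hillcrest Nutrition $3,525; Riverside Outreach $2,950; Bellamy Youth $650. Sum = $7,375.
No rounding difference to absorb.

Garrison Recovery: $250 | Hillcrest Nutrition: $3,525 | Riverside Outreach: $2,950 | Bellamy Youth: $650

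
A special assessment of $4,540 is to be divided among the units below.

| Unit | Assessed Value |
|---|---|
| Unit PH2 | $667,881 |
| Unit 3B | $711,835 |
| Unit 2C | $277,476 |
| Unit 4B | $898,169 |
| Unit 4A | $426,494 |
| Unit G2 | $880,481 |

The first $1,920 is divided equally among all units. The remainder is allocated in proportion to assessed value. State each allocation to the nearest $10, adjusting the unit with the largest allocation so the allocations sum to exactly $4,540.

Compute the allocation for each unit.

Unit PH2: $770; Unit 3B: $800; Unit 2C: $510; Unit 4B: $930; Unit 4A: $610; Unit G2: $920

$1,920 shared equally gives $320 per unit.
Remainder $2,620 by assessed value (total 3,862,336): Unit PH2 453.05 → $450; Unit 3B 482.87 → $480; Unit 2C 188.22 → $190; Unit 4B 609.27 → $610; Unit 4A 289.31 → $290; Unit G2 597.27 → $600.
Totals: Unit PH2 $320 + $450 = $770; Unit 3B $320 + $480 = $800; Unit 2C $320 + $190 = $510; Unit 4B $320 + $610 = $930; Unit 4A $320 + $290 = $610; Unit G2 $320 + $600 = $920.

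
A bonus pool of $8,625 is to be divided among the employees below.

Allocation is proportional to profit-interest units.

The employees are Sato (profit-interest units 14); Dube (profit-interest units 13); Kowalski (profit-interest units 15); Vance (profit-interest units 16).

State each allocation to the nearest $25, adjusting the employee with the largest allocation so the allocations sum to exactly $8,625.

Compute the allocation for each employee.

Combined profit-interest units = 58.
Pro-rata amounts: Sato 14/58 × $8,625 = 2,081.90; Dube 13/58 × $8,625 = 1,933.19; Kowalski 15/58 × $8,625 = 2,230.60; Vance 16/58 × $8,625 = 2,379.31.
Rounded to nearest $25: Sato $2,075; Dube $1,925; Kowalski $2,225; Vance $2,375. Sum = $8,600.
Difference $8,625 − $8,600 = +$25 applied to largest allocation (Vance): Vance becomes $2,400.

Sato: $2,075 | Dube: $1,925 | Kowalski: $2,225 | Vance: $2,400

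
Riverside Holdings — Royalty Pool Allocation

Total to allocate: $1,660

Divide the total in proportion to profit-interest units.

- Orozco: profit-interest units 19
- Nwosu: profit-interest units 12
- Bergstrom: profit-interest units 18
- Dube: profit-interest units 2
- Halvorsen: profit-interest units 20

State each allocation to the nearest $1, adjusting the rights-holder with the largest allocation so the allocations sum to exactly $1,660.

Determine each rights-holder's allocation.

Combined profit-interest units = 71.
Pro-rata amounts: Orozco 19/71 × $1,660 = 444.23; Nwosu 12/71 × $1,660 = 280.56; Bergstrom 18/71 × $1,660 = 420.85; Dube 2/71 × $1,660 = 46.76; Halvorsen 20/71 × $1,660 = 467.61.
After rounding ($1): Orozco $444; Nwosu $281; Bergstrom $421; Dube $47; Halvorsen $468. Sum = $1,661.
Difference $1,660 − $1,661 = −$1 applied to largest allocation (Halvorsen): Halvorsen becomes $467.

Orozco: $444 | Nwosu: $281 | Bergstrom: $421 | Dube: $47 | Halvorsen: $467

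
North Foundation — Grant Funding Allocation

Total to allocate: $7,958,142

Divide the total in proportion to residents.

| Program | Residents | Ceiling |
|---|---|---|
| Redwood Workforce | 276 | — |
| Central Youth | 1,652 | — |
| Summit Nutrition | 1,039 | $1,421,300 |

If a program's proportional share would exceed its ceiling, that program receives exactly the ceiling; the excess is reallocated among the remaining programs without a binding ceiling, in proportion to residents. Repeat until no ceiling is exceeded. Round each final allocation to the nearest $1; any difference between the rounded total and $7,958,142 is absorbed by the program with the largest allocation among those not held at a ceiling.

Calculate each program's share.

Redwood Workforce: $935,772 | Central Youth: $5,601,070 | Summit Nutrition: $1,421,300

Sum of residents: 2,967.
Proportional shares (ignoring caps): Redwood Workforce 740,292.28; Central Youth 4,431,024.80; Summit Nutrition 2,786,824.92.
Held at cap: Summit Nutrition ($1,421,300); residual $6,536,842 reallocated over remaining residents 1,928.
Shares after redistribution: Redwood Workforce 935,771.99 → $935,772; Central Youth 5,601,070.01 → $5,601,070.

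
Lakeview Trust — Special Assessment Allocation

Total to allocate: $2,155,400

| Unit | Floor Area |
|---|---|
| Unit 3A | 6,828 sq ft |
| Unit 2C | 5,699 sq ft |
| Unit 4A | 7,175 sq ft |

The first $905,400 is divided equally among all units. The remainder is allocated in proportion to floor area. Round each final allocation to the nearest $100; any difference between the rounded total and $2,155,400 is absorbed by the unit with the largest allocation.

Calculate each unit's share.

Unit 3A: $735,000 · Unit 2C: $663,400 · Unit 4A: $757,000

$905,400 shared equally gives $301,800 per unit.
Remainder $1,250,000 by floor area (total 19,702): Unit 3A 433,204.75 → $433,200; Unit 2C 361,574.97 → $361,600; Unit 4A 455,220.28 → $455,200.
Totals: Unit 3A $301,800 + $433,200 = $735,000; Unit 2C $301,800 + $361,600 = $663,400; Unit 4A $301,800 + $455,200 = $757,000.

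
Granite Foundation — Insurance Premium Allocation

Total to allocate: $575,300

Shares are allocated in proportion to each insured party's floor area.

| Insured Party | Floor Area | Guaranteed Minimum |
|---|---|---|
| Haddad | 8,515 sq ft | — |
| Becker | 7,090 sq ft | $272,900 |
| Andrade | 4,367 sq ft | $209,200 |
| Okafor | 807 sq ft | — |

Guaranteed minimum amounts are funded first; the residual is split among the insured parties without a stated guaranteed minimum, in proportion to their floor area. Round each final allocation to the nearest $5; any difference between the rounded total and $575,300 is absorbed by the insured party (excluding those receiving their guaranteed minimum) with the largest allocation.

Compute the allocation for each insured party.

Haddad: $85,130; Becker: $272,900; Andrade: $209,200; Okafor: $8,070

Minimums first: Becker $272,900; Andrade $209,200. Remaining pool $93,200.
Remaining pool split over remaining floor area 9,322: Haddad 85,131.73 → $85,130; Okafor 8,068.27 → $8,070.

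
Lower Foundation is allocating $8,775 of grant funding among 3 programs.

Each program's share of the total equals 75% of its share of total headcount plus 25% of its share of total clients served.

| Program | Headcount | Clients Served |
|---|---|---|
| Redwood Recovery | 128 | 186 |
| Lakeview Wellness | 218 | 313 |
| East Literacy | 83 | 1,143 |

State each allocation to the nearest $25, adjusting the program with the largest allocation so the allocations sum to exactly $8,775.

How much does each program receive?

Redwood Recovery: $2,200 | Lakeview Wellness: $3,775 | East Literacy: $2,800

Headcount total 429; clients served total 1,642.
Blended shares (75% headcount + 25% clients served): Redwood Recovery 0.2521; Lakeview Wellness 0.4288; East Literacy 0.3191.
Pro-rata amounts: Redwood Recovery 2,212.14; Lakeview Wellness 3,762.49; East Literacy 2,800.37.
After rounding ($25): Redwood Recovery $2,200; Lakeview Wellness $3,750; East Literacy $2,800. Sum = $8,750.
Difference $8,775 − $8,750 = +$25 applied to largest allocation (Lakeview Wellness): Lakeview Wellness becomes $3,775.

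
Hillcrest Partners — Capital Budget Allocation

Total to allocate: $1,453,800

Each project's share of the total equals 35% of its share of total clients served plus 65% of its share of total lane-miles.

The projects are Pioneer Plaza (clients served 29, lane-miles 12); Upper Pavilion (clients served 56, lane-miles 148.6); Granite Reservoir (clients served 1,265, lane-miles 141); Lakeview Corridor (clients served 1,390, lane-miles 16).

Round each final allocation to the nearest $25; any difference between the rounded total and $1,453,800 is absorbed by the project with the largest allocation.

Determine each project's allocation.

Pioneer Plaza: $41,100; Upper Pavilion: $452,525; Granite Reservoir: $654,450; Lakeview Corridor: $305,725

Totals — clients served 2,740, lane-miles 317.6.
Combined weights (35% clients served + 65% lane-miles): Pioneer Plaza 0.0283; Upper Pavilion 0.3113; Granite Reservoir 0.4502; Lakeview Corridor 0.2103.
Raw shares: Pioneer Plaza 41,089.58; Upper Pavilion 452,535.91; Granite Reservoir 654,439.88; Lakeview Corridor 305,734.63.
After rounding ($25): Pioneer Plaza $41,100; Upper Pavilion $452,525; Granite Reservoir $654,450; Lakeview Corridor $305,725. Sum = $1,453,800.
Rounded total matches; no reconciliation needed.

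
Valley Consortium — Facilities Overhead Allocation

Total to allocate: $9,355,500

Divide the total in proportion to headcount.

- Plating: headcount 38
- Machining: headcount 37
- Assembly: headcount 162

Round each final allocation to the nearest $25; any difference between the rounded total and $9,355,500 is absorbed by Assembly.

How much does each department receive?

Plating: $1,500,050 · Machining: $1,460,575 · Assembly: $6,394,875

Sum of headcount: 237.
Raw shares: Plating 38/237 × $9,355,500 = 1,500,037.97; Machining 37/237 × $9,355,500 = 1,460,563.29; Assembly 162/237 × $9,355,500 = 6,394,898.73.
At nearest $25: Plating $1,500,050; Machining $1,460,575; Assembly $6,394,900. Sum = $9,355,525.
Difference $9,355,500 − $9,355,525 = −$25 applied to Assembly: Assembly becomes $6,394,875.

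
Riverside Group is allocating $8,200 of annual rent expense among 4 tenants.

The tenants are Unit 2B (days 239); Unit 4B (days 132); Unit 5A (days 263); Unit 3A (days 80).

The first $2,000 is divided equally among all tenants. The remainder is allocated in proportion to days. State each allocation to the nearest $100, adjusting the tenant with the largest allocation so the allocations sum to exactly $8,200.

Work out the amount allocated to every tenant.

Unit 2B: $2,600; Unit 4B: $1,600; Unit 5A: $2,800; Unit 3A: $1,200

Equal tier: $2,000 ÷ 4 = $500 apiece.
Remainder $6,200 by days (total 714): Unit 2B 2,075.35 → $2,100; Unit 4B 1,146.22 → $1,100; Unit 5A 2,283.75 → $2,300; Unit 3A 694.68 → $700.
Totals: Unit 2B $500 + $2,100 = $2,600; Unit 4B $500 + $1,100 = $1,600; Unit 5A $500 + $2,300 = $2,800; Unit 3A $500 + $700 = $1,200.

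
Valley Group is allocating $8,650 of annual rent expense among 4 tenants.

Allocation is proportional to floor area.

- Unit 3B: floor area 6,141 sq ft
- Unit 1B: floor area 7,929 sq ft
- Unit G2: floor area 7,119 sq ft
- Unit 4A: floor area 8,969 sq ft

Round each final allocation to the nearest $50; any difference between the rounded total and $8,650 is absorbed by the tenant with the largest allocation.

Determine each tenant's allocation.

Unit 3B: $1,750; Unit 1B: $2,250; Unit G2: $2,050; Unit 4A: $2,600

Combined floor area = 30,158.
Pro-rata amounts: Unit 3B 6,141/30,158 × $8,650 = 1,761.38; Unit 1B 7,929/30,158 × $8,650 = 2,274.22; Unit G2 7,119/30,158 × $8,650 = 2,041.89; Unit 4A 8,969/30,158 × $8,650 = 2,572.51.
After rounding ($50): Unit 3B $1,750; Unit 1B $2,250; Unit G2 $2,050; Unit 4A $2,550. Sum = $8,600.
Difference $8,650 − $8,600 = +$50 applied to largest allocation (Unit 4A): Unit 4A becomes $2,600.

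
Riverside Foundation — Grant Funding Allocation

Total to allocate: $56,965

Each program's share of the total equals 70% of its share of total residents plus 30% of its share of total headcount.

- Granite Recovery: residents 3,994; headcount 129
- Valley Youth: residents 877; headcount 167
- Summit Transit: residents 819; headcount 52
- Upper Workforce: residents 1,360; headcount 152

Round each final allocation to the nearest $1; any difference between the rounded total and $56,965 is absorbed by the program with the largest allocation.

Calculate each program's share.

Totals — residents 7,050, headcount 500.
Combined weights (70% residents + 30% headcount): Granite Recovery 0.4740; Valley Youth 0.1873; Summit Transit 0.1125; Upper Workforce 0.2262.
Unrounded shares: Granite Recovery 26,999.55; Valley Youth 10,668.29; Summit Transit 6,409.65; Upper Workforce 12,887.503.
At nearest $1: Granite Recovery $27,000; Valley Youth $10,668; Summit Transit $6,410; Upper Workforce $12,888. Sum = $56,966.
Difference $56,965 − $56,966 = −$1 applied to largest allocation (Granite Recovery): Granite Recovery becomes $26,999.

Granite Recovery: $26,999; Valley Youth: $10,668; Summit Transit: $6,410; Upper Workforce: $12,888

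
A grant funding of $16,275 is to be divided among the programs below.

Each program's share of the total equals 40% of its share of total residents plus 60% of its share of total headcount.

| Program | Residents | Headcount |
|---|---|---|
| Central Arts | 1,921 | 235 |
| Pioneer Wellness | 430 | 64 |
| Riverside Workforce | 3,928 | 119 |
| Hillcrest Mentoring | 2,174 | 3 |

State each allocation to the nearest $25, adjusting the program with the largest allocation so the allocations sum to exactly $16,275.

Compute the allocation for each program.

Residents total 8,453; headcount total 421.
Blended shares (40% residents + 60% headcount): Central Arts 0.4258; Pioneer Wellness 0.1116; Riverside Workforce 0.3555; Hillcrest Mentoring 0.1072.
Pro-rata amounts: Central Arts 6,930.21; Pioneer Wellness 1,815.63; Riverside Workforce 5,785.29; Hillcrest Mentoring 1,743.87.
At nearest $25: Central Arts $6,925; Pioneer Wellness $1,825; Riverside Workforce $5,775; Hillcrest Mentoring $1,750. Sum = $16,275.
Sum already equals the total — no adjustment.

Central Arts: $6,925 | Pioneer Wellness: $1,825 | Riverside Workforce: $5,775 | Hillcrest Mentoring: $1,750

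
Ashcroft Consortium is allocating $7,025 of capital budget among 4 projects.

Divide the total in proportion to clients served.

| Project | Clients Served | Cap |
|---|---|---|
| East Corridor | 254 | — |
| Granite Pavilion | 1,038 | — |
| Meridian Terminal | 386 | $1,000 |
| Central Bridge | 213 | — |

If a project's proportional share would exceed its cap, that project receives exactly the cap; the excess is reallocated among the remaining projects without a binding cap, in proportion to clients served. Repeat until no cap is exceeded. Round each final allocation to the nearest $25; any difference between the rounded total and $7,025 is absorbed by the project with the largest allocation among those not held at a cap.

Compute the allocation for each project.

East Corridor: $1,025; Granite Pavilion: $4,150; Meridian Terminal: $1,000; Central Bridge: $850

Total clients served = 1,891.
Proportional shares (ignoring caps): East Corridor 943.60; Granite Pavilion 3,856.13; Meridian Terminal 1,433.98; Central Bridge 791.29.
Held at cap: Meridian Terminal ($1,000); balance $6,025 reallocated over remaining clients served 1,505.
Shares after redistribution: East Corridor 1,016.84 → $1,025; Granite Pavilion 4,155.45 → $4,150; Central Bridge 852.71 → $850.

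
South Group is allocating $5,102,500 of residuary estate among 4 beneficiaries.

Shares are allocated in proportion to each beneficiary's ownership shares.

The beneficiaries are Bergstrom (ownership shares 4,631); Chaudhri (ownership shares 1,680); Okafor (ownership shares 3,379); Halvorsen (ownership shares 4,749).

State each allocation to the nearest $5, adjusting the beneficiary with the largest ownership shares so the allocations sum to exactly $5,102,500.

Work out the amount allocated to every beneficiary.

Bergstrom: $1,636,520; Chaudhri: $593,685; Okafor: $1,194,080; Halvorsen: $1,678,215

Total ownership shares = 4,631 + 1,680 + 3,379 + 4,749 = 14,439.
Raw shares: Bergstrom 1,636,517.59; Chaudhri 593,683.77; Okafor 1,194,081.83; Halvorsen 1,678,216.81.
Rounded to nearest $5: Bergstrom $1,636,520; Chaudhri $593,685; Okafor $1,194,080; Halvorsen $1,678,215. Sum = $5,102,500.
No rounding difference to absorb.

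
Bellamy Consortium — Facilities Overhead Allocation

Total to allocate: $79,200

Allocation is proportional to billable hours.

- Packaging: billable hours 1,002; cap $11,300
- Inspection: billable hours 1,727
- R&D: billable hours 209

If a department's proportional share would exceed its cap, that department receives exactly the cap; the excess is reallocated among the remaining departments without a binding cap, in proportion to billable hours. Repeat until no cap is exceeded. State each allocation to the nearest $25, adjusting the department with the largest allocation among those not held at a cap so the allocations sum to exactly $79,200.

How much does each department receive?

Packaging: $11,300; Inspection: $60,575; R&D: $7,325

Combined billable hours = 2,938.
Pro-rata shares before constraints: Packaging 27,011.03; Inspection 46,554.94; R&D 5,634.04.
Capped: Packaging ($11,300); residual $67,900 reallocated over remaining billable hours 1,936.
Remaining shares: Inspection 60,569.89 → $60,575; R&D 7,330.11 → $7,325.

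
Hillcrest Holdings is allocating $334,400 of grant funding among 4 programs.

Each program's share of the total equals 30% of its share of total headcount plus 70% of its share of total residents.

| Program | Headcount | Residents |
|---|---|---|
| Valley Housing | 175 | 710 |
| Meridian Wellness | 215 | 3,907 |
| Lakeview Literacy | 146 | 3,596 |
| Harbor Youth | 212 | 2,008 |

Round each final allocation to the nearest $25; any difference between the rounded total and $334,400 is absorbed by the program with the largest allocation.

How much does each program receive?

Headcount total 748; residents total 10,221.
Combined weights (30% headcount + 70% residents): Valley Housing 0.1188; Meridian Wellness 0.3538; Lakeview Literacy 0.3048; Harbor Youth 0.2225.
Pro-rata amounts: Valley Housing 39,730.92; Meridian Wellness 118,312.90; Lakeview Literacy 101,936.30; Harbor Youth 74,419.89.
At nearest $25: Valley Housing $39,725; Meridian Wellness $118,325; Lakeview Literacy $101,925; Harbor Youth $74,425. Sum = $334,400.
No rounding difference to absorb.

Valley Housing: $39,725; Meridian Wellness: $118,325; Lakeview Literacy: $101,925; Harbor Youth: $74,425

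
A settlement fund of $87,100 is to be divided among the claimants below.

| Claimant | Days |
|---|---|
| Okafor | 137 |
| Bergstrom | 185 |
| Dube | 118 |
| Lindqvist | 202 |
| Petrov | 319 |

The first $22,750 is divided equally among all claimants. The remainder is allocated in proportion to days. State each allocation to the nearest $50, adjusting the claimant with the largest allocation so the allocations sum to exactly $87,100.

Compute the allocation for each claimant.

Okafor: $13,700 | Bergstrom: $16,950 | Dube: $12,450 | Lindqvist: $18,100 | Petrov: $25,900

First tranche $22,750 split equally: $4,550 each.
Remainder $64,350 by days (total 961): Okafor 9,173.73 → $9,150; Bergstrom 12,387.88 → $12,400; Dube 7,901.46 → $7,900; Lindqvist 13,526.22 → $13,550; Petrov 21,360.72 → $21,350.
Totals: Okafor $4,550 + $9,150 = $13,700; Bergstrom $4,550 + $12,400 = $16,950; Dube $4,550 + $7,900 = $12,450; Lindqvist $4,550 + $13,550 = $18,100; Petrov $4,550 + $21,350 = $25,900.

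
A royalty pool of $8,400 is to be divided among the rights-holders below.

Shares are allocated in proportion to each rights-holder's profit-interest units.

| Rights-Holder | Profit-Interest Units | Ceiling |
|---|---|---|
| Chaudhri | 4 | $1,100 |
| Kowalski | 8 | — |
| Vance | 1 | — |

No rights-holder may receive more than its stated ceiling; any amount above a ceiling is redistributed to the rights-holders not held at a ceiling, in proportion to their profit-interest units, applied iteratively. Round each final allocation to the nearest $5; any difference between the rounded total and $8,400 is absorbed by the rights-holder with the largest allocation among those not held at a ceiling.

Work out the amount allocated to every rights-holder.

Sum of profit-interest units: 13.
Pro-rata shares before constraints: Chaudhri 2,584.62; Kowalski 5,169.23; Vance 646.15.
Capped: Chaudhri ($1,100); remaining pool $7,300 reallocated over remaining profit-interest units 9.
Redistributed shares: Kowalski 6,488.89 → $6,490; Vance 811.11 → $810.

Chaudhri: $1,100 · Kowalski: $6,490 · Vance: $810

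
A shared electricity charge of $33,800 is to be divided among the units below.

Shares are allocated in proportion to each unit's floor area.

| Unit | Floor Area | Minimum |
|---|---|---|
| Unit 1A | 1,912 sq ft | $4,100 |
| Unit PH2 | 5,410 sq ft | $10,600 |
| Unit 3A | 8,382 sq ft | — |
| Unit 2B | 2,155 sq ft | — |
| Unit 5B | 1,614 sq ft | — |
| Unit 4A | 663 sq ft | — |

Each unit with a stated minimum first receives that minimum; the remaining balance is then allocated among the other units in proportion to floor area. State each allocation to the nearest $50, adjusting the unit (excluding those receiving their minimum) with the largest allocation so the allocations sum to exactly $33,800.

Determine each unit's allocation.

Minimums first: Unit 1A $4,100; Unit PH2 $10,600. Residual $19,100.
Residual split over remaining floor area 12,814: Unit 3A 12,493.85 → $12,500; Unit 2B 3,212.15 → $3,200; Unit 5B 2,405.76 → $2,400; Unit 4A 988.24 → $1,000.

Unit 1A: $4,100; Unit PH2: $10,600; Unit 3A: $12,500; Unit 2B: $3,200; Unit 5B: $2,400; Unit 4A: $1,000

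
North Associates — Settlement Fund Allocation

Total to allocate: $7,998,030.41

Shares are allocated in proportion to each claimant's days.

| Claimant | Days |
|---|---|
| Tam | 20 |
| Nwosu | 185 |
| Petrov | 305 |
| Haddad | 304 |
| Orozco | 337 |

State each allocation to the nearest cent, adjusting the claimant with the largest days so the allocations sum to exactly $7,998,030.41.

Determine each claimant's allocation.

Days total: 20 + 185 + 305 + 304 + 337 = 1,151.
Unrounded shares: Tam 138,975.3329; Nwosu 1,285,521.8296; Petrov 2,119,373.8272; Haddad 2,112,425.0605; Orozco 2,341,734.3598.
At nearest cent: Tam $138,975.33; Nwosu $1,285,521.83; Petrov $2,119,373.83; Haddad $2,112,425.06; Orozco $2,341,734.36. Sum = $7,998,030.41.
No rounding difference to absorb.

Tam: $138,975.33; Nwosu: $1,285,521.83; Petrov: $2,119,373.83; Haddad: $2,112,425.06; Orozco: $2,341,734.36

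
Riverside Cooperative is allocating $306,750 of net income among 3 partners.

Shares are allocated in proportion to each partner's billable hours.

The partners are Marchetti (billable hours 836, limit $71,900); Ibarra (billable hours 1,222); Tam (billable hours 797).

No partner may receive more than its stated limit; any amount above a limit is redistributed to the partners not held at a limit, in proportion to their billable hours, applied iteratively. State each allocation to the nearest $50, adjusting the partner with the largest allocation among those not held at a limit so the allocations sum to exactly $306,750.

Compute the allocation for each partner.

Marchetti: $71,900 · Ibarra: $142,150 · Tam: $92,700

Total billable hours = 2,855.
Proportional shares (ignoring caps): Marchetti 89,822.42; Ibarra 131,295.45; Tam 85,632.14.
Cap binds for Marchetti ($71,900); balance $234,850 reallocated over remaining billable hours 2,019.
Remaining shares: Ibarra 142,142.99 → $142,150; Tam 92,707.01 → $92,700.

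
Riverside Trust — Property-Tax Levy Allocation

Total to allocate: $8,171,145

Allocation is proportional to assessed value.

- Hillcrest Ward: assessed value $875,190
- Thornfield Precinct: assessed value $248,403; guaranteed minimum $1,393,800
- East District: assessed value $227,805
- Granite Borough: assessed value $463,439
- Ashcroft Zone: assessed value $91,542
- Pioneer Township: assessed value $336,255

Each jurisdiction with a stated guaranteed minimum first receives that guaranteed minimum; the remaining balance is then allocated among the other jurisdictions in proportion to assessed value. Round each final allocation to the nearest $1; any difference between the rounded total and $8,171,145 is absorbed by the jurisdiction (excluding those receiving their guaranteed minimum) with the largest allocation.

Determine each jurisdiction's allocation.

Hillcrest Ward: $2,974,312 · Thornfield Precinct: $1,393,800 · East District: $774,190 · Granite Borough: $1,574,986 · Ashcroft Zone: $311,103 · Pioneer Township: $1,142,754

Fund the minimums — Thornfield Precinct $1,393,800. Balance $6,777,345.
Balance split over remaining assessed value 1,994,231: Hillcrest Ward 2,974,311.69 → $2,974,312; East District 774,189.69 → $774,190; Granite Borough 1,574,986.04 → $1,574,986; Ashcroft Zone 311,103.24 → $311,103; Pioneer Township 1,142,754.35 → $1,142,754.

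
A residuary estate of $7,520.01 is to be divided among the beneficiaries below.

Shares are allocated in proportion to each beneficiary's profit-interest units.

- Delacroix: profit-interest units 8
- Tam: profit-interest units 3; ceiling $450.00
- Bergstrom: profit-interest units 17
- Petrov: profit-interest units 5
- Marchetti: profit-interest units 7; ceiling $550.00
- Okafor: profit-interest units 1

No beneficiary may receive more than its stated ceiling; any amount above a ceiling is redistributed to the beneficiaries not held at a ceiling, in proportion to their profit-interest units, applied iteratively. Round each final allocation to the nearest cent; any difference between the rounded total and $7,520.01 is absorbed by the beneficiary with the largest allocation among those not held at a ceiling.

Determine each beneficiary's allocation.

Combined profit-interest units = 41.
Proportional shares (ignoring caps): Delacroix 1,467.3190; Tam 550.2446; Bergstrom 3,118.0529; Petrov 917.0744; Marchetti 1,283.9041; Okafor 183.4149.
Capped: Tam ($450.00), Marchetti ($550.00); balance $6,520.01 reallocated over remaining profit-interest units 31.
Redistributed shares: Delacroix 1,682.5832 → $1,682.58; Bergstrom 3,575.4894 → $3,575.49; Petrov 1,051.6145 → $1,051.61; Okafor 210.3229 → $210.32.
Rounding difference +$0.01 applied to Bergstrom → $3,575.50.

Delacroix: $1,682.58 · Tam: $450.00 · Bergstrom: $3,575.50 · Petrov: $1,051.61 · Marchetti: $550.00 · Okafor: $210.32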